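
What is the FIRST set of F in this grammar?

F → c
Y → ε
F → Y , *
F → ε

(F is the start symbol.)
{ ',', 'c', ε }

FIRST sets of the other non-terminals involved (by the same procedure, iterated to a fixed point):
  FIRST(Y) = { ε }

From F → c:
  - c is a terminal: add 'c' and stop
From F → Y , *:
  - Y is a non-terminal: add FIRST(Y) \ {ε} = { }
    Y is nullable, so continue to the next symbol
  - ',' is a terminal: add ',' and stop
From F → ε:
  - ε-production, so ε ∈ FIRST(F)

Collecting: FIRST(F) = { ',', 'c', ε }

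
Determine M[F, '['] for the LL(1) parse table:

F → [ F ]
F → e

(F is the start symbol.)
To find M[F, '['], we find productions for F where '[' is in the predict set (PREDICT(N → α) = (FIRST(α) \ {ε}) ∪ (FOLLOW(N) if α ⇒* ε)).

F → [ F ]: PREDICT = { '[' }
  '[' is in predict set, so this production goes in M[F, '[']
F → e: PREDICT = { 'e' }

M[F, '['] = F → [ F ]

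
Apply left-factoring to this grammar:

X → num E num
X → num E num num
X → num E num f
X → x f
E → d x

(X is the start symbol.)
X → num E num X'
X' → ε
X' → num
X' → f
X → x f
E → d x

Left-factoring transforms A → αβ₁ | αβ₂ into A → αA' and A' → β₁ | β₂
(α is the longest common prefix among the alternatives). Repeat until
no nonterminal has two alternatives with a common prefix.

Round 1: X has alternatives sharing prefix 'num E num'. Introduce X': X → num E num X'
  Add: X' → ε
  Add: X' → num
  Add: X' → f

No remaining common prefixes — done.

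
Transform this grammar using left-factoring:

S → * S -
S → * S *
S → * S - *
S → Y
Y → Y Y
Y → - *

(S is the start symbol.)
Left-factoring transforms A → αβ₁ | αβ₂ into A → αA' and A' → β₁ | β₂
(α is the longest common prefix among the alternatives). Repeat until
no nonterminal has two alternatives with a common prefix.

Round 1: S has alternatives sharing prefix '* S'. Introduce S': S → * S S'
  Add: S' → -
  Add: S' → *
  Add: S' → - *

Round 2: S' has alternatives sharing prefix '-'. Introduce S'': S' → - S''
  Add: S'' → ε
  Add: S'' → *

No remaining common prefixes — done.

Resulting grammar:
S → * S S'
S' → - S''
S'' → ε
S'' → *
S' → *
S → Y
Y → Y Y
Y → - *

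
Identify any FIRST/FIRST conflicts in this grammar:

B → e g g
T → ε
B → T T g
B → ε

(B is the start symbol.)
FIRST sets of the non-terminals at (or reachable through a nullable prefix from) the front of some alternative:
  FIRST(T) = { ε }

Productions for B:
  B → e g g: FIRST = { 'e' }
  B → T T g: FIRST = { 'g' }
  B → ε: FIRST = { ε }
T has only one production, so no FIRST/FIRST conflict is possible there.

All alternatives of each non-terminal have pairwise disjoint FIRST sets.

Answer: No FIRST/FIRST conflicts.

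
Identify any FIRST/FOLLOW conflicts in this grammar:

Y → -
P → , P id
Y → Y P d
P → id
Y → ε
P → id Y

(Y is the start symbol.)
Yes. Y → Y P d with FOLLOW(Y) on { ',', 'id' }

Nullable non-terminals: Y.
FIRST sets used below: FIRST(Y) = { ',', '-', 'id', ε }, FIRST(P) = { ',', 'id' }

Y: nullable alternative(s) Y → ε; FOLLOW(Y) = { $, ',', 'd', 'id' }
  Y → -: FIRST \ {ε} = { '-' } — disjoint from FOLLOW(Y)
  Y → Y P d: FIRST \ {ε} = { ',', '-', 'id' } — overlaps FOLLOW(Y) on { ',', 'id' }: CONFLICT
  Y → ε: FIRST \ {ε} = { } — this is the only nullable alternative, skip

P has no nullable alternative, so no FIRST/FOLLOW check is needed there.

So the grammar has 1 FIRST/FOLLOW conflict (marked CONFLICT above).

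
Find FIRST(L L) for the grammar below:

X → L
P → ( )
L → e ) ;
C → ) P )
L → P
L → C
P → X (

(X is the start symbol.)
{ '(', ')', 'e' }

FIRST sets of the non-terminals involved (from the grammar, by fixed-point iteration):
  FIRST(L) = { '(', ')', 'e' }

To compute FIRST(L L), process the symbols left to right:
Symbol L is a non-terminal. Add FIRST(L) \ {ε} = { '(', ')', 'e' }
L is not nullable (ε ∉ FIRST(L)), so stop here.
FIRST(L L) = { '(', ')', 'e' }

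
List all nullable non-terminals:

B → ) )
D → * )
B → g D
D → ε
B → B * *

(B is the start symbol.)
{ 'D' }

ε-productions: D → ε
So D is immediately nullable.
No further non-terminal can be added: every production for the remaining non-terminals contains a terminal or a non-nullable non-terminal.
Nullable = { 'D' }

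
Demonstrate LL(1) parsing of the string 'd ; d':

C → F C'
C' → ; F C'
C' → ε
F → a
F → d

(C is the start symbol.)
Stack is shown with the top on the left.

Stack     Input    Action
-------------------------
C $       d ; d $  output C → F C'
F C' $    d ; d $  output F → d
d C' $    d ; d $  match 'd'
C' $      ; d $    output C' → ; F C'
; F C' $  ; d $    match ';'
F C' $    d $      output F → d
d C' $    d $      match 'd'
C' $      $        output C' → ε
$         $        accept

The string is accepted.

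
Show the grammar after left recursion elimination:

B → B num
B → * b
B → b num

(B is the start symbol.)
B is directly left-recursive. The standard transformation for
  A → A α₁ | ... | A α_m | β₁ | ... | β_n
is
  A  → β₁ A' | ... | β_n A'
  A' → α₁ A' | ... | α_m A' | ε

B → * b becomes B → * b B'
B → b num becomes B → b num B'
B → B num becomes B' → num B'
Add B' → ε

Resulting grammar:
B → * b B'
B → b num B'
B' → num B'
B' → ε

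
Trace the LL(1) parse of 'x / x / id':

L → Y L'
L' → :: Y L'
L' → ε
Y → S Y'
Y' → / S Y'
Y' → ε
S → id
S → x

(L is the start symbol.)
Stack is shown with the top on the left.

Stack        Input         Action
---------------------------------
L $          x / x / id $  output L → Y L'
Y L' $       x / x / id $  output Y → S Y'
S Y' L' $    x / x / id $  output S → x
x Y' L' $    x / x / id $  match 'x'
Y' L' $      / x / id $    output Y' → / S Y'
/ S Y' L' $  / x / id $    match '/'
S Y' L' $    x / id $      output S → x
x Y' L' $    x / id $      match 'x'
Y' L' $      / id $        output Y' → / S Y'
/ S Y' L' $  / id $        match '/'
S Y' L' $    id $          output S → id
id Y' L' $   id $          match 'id'
Y' L' $      $             output Y' → ε
L' $         $             output L' → ε
$            $             accept

The string is accepted.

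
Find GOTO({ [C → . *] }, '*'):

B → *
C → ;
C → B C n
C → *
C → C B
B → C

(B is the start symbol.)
{ [C → * .] }

GOTO(I, '*') = CLOSURE({ [A → αX.β] : [A → α.Xβ] ∈ I, X = '*' })

Items with dot before '*', with the dot advanced:
  [C → . *] → [C → * .]
Closure adds nothing (no advanced item has the dot before a non-terminal).

GOTO = { [C → * .] }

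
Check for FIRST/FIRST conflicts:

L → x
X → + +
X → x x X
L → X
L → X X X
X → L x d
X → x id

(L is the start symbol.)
FIRST sets of the non-terminals at (or reachable through a nullable prefix from) the front of some alternative:
  FIRST(X) = { '+', 'x' }
  FIRST(L) = { '+', 'x' }

Productions for L:
  L → x: FIRST = { 'x' }
  L → X: FIRST = { '+', 'x' }
  L → X X X: FIRST = { '+', 'x' }
Productions for X:
  X → + +: FIRST = { '+' }
  X → x x X: FIRST = { 'x' }
  X → L x d: FIRST = { '+', 'x' }
  X → x id: FIRST = { 'x' }

Conflict for L: L → x and L → X
  Overlap: { 'x' }
Conflict for L: L → x and L → X X X
  Overlap: { 'x' }
Conflict for L: L → X and L → X X X
  Overlap: { '+', 'x' }
Conflict for X: X → + + and X → L x d
  Overlap: { '+' }
Conflict for X: X → x x X and X → L x d
  Overlap: { 'x' }
Conflict for X: X → x x X and X → x id
  Overlap: { 'x' }
Conflict for X: X → L x d and X → x id
  Overlap: { 'x' }

Answer: Yes. L → x / L → X on { 'x' }; L → x / L → X X X on { 'x' }; L → X / L → X X X on { '+', 'x' }; X → '+' '+' / X → L x d on { '+' }; X → x x X / X → L x d on { 'x' }; X → x x X / X → x id on { 'x' }; X → L x d / X → x id on { 'x' }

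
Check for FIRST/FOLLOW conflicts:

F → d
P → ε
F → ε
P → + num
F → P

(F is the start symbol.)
A FIRST/FOLLOW conflict occurs when a non-terminal N has a nullable alternative N → β (β ⇒* ε) and another alternative N → α with FIRST(α) ∩ FOLLOW(N) ≠ ∅: on such a lookahead the parser cannot decide between expanding α and letting N vanish via β.

Nullable non-terminals: F, P.
FIRST sets used below: FIRST(P) = { '+', ε }

F: nullable alternative(s) F → ε, F → P; FOLLOW(F) = { $ }
  F → d: FIRST \ {ε} = { 'd' } — disjoint from FOLLOW(F)
  F → ε: FIRST \ {ε} = { } — disjoint from FOLLOW(F)
  F → P: FIRST \ {ε} = { '+' } — disjoint from FOLLOW(F)

P: nullable alternative(s) P → ε; FOLLOW(P) = { $ }
  P → ε: FIRST \ {ε} = { } — this is the only nullable alternative, skip
  P → + num: FIRST \ {ε} = { '+' } — disjoint from FOLLOW(P)

No FIRST/FOLLOW conflicts found.

Answer: No FIRST/FOLLOW conflicts.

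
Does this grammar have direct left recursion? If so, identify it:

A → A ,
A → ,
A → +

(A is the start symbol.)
A → A ,: LEFT RECURSIVE (starts with A)
A → ,: starts with ','
A → +: starts with '+'

The grammar has direct left recursion on: A.

Answer: Yes, A is left-recursive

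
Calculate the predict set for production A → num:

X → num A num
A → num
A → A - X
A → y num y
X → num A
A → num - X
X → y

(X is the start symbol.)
PREDICT(A → num) = (FIRST(RHS) \ {ε}) ∪ (FOLLOW(A) if ε ∈ FIRST(RHS), i.e. RHS ⇒* ε)
FIRST(num) = { 'num' }
ε ∉ FIRST(num), so FOLLOW(A) is not added.
PREDICT(A → num) = { 'num' }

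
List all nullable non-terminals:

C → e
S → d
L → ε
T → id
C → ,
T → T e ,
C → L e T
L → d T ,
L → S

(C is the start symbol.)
A non-terminal is nullable if it can derive ε (the empty string): either it has an ε-production, or it has a production whose right-hand side consists entirely of nullable non-terminals.

ε-productions: L → ε
So L is immediately nullable.
No further non-terminal can be added: every production for the remaining non-terminals contains a terminal or a non-nullable non-terminal.
Nullable = { 'L' }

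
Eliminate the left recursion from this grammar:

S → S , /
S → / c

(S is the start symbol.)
S is directly left-recursive. The standard transformation for
  A → A α₁ | ... | A α_m | β₁ | ... | β_n
is
  A  → β₁ A' | ... | β_n A'
  A' → α₁ A' | ... | α_m A' | ε

S → / c becomes S → / c S'
S → S , / becomes S' → , / S'
Add S' → ε

Resulting grammar:
S → / c S'
S' → , / S'
S' → ε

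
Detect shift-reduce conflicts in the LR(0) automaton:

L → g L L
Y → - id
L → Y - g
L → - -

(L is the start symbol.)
A shift-reduce conflict occurs when an LR(0) state has both:
  - a complete (reduce) item [A → α .] (dot at the end), and
  - a shift item [B → β . c γ] (dot before a terminal).

Augment with L' → L and build the canonical LR(0) collection (I0 = CLOSURE({[L' → . L]}), then GOTO on every symbol after a dot until no new states appear). It has 11 states:
  I0: { [L → . - -], [L → . Y - g], [L → . g L L], [L' → . L], [Y → . - id] }  — shift
  I1: { [L → - . -], [Y → - . id] }  — shift
  I2: { [L' → L .] }  — accept
  I3: { [L → Y . - g] }  — shift
  I4: { [L → . - -], [L → . Y - g], [L → . g L L], [L → g . L L], [Y → . - id] }  — shift
  I5: { [L → . - -], [L → . Y - g], [L → . g L L], [L → g L . L], [Y → . - id] }  — shift
  I6: { [L → g L L .] }  — reduce
  I7: { [L → Y - . g] }  — shift
  I8: { [L → Y - g .] }  — reduce
  I9: { [L → - - .] }  — reduce
  I10: { [Y → - id .] }  — reduce

No state contains both a complete item and a shift item.

Answer: No shift-reduce conflicts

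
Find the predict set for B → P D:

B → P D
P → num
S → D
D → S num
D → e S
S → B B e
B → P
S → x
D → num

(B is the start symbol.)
PREDICT(B → P D) = (FIRST(RHS) \ {ε}) ∪ (FOLLOW(B) if ε ∈ FIRST(RHS), i.e. RHS ⇒* ε)
FIRST(P) = { 'num' }
FIRST(P D) = { 'num' }
ε ∉ FIRST(P D), so FOLLOW(B) is not added.
PREDICT(B → P D) = { 'num' }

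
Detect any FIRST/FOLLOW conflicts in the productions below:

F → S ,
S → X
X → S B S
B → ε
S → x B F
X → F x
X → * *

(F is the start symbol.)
No FIRST/FOLLOW conflicts.

A FIRST/FOLLOW conflict occurs when a non-terminal N has a nullable alternative N → β (β ⇒* ε) and another alternative N → α with FIRST(α) ∩ FOLLOW(N) ≠ ∅: on such a lookahead the parser cannot decide between expanding α and letting N vanish via β.

Nullable non-terminals: B.
B has a nullable alternative but only one production, so nothing to check.

F, S, X have no nullable alternative, so no FIRST/FOLLOW check is needed there.

No FIRST/FOLLOW conflicts found.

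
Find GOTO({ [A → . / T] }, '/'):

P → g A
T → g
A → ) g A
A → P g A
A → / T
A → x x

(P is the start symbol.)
GOTO(I, '/') = CLOSURE({ [A → αX.β] : [A → α.Xβ] ∈ I, X = '/' })

Items with dot before '/', with the dot advanced:
  [A → . / T] → [A → / . T]
Closure of the advanced items:
  [A → / . T] has the dot before T: add [T → . g]

GOTO = { [A → / . T], [T → . g] }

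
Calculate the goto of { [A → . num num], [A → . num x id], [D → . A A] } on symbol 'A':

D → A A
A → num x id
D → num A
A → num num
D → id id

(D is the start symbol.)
{ [A → . num num], [A → . num x id], [D → A . A] }

GOTO(I, 'A') = CLOSURE({ [A → αX.β] : [A → α.Xβ] ∈ I, X = 'A' })

Items with dot before 'A', with the dot advanced:
  [D → . A A] → [D → A . A]
Closure of the advanced items:
  [D → A . A] has the dot before A: add [A → . num x id], [A → . num num]

GOTO = { [A → . num num], [A → . num x id], [D → A . A] }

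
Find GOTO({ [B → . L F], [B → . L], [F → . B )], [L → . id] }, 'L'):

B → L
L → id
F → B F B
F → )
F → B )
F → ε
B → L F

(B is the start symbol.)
{ [B → . L F], [B → . L], [B → L . F], [B → L .], [F → . )], [F → . B )], [F → . B F B], [F → .], [L → . id] }

GOTO(I, 'L') = CLOSURE({ [A → αX.β] : [A → α.Xβ] ∈ I, X = 'L' })

Items with dot before 'L', with the dot advanced:
  [B → . L] → [B → L .]
  [B → . L F] → [B → L . F]
Closure of the advanced items:
  [B → L . F] has the dot before F: add [F → . B F B], [F → . )], [F → . B )], [F → .]
  [F → . B F B] has the dot before B: add [B → . L], [B → . L F]
  [B → . L] has the dot before L: add [L → . id]

GOTO = { [B → . L F], [B → . L], [B → L . F], [B → L .], [F → . )], [F → . B )], [F → . B F B], [F → .], [L → . id] }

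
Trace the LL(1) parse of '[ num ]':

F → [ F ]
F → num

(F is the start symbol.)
LL(1) parsing maintains a stack (initially the start symbol over $) and the input. At each step: if the stack top is a terminal, match it against the current input token; if it is a non-terminal N, replace it with the RHS of M[N, lookahead] (the unique production whose predict set contains the lookahead).

Stack is shown with the top on the left.

Stack    Input      Action
--------------------------
F $      [ num ] $  output F → [ F ]
[ F ] $  [ num ] $  match '['
F ] $    num ] $    output F → num
num ] $  num ] $    match 'num'
] $      ] $        match ']'
$        $          accept

The string is accepted.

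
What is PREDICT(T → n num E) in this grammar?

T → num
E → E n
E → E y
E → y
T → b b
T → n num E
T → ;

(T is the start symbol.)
{ 'n' }

PREDICT(T → n num E) = (FIRST(RHS) \ {ε}) ∪ (FOLLOW(T) if ε ∈ FIRST(RHS), i.e. RHS ⇒* ε)
FIRST(n num E) = { 'n' }
ε ∉ FIRST(n num E), so FOLLOW(T) is not added.
PREDICT(T → n num E) = { 'n' }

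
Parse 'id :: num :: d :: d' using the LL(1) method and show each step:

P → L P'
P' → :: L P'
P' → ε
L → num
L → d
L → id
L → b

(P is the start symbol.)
LL(1) parsing maintains a stack (initially the start symbol over $) and the input. At each step: if the stack top is a terminal, match it against the current input token; if it is a non-terminal N, replace it with the RHS of M[N, lookahead] (the unique production whose predict set contains the lookahead).

Stack is shown with the top on the left.

Stack      Input                  Action
----------------------------------------
P $        id :: num :: d :: d $  output P → L P'
L P' $     id :: num :: d :: d $  output L → id
id P' $    id :: num :: d :: d $  match 'id'
P' $       :: num :: d :: d $     output P' → :: L P'
:: L P' $  :: num :: d :: d $     match '::'
L P' $     num :: d :: d $        output L → num
num P' $   num :: d :: d $        match 'num'
P' $       :: d :: d $            output P' → :: L P'
:: L P' $  :: d :: d $            match '::'
L P' $     d :: d $               output L → d
d P' $     d :: d $               match 'd'
P' $       :: d $                 output P' → :: L P'
:: L P' $  :: d $                 match '::'
L P' $     d $                    output L → d
d P' $     d $                    match 'd'
P' $       $                      output P' → ε
$          $                      accept

The string is accepted.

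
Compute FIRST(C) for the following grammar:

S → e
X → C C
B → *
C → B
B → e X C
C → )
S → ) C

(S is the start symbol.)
FIRST sets of the other non-terminals involved (by the same procedure, iterated to a fixed point):
  FIRST(B) = { '*', 'e' }

From C → B:
  - B is a non-terminal: add FIRST(B) \ {ε} = { '*', 'e' }
    B is not nullable, so stop
From C → ):
  - ')' is a terminal: add ')' and stop

Collecting: FIRST(C) = { ')', '*', 'e' }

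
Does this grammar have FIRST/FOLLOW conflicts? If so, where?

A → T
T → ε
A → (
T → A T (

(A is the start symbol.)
Nullable non-terminals: A, T.
FIRST sets used below: FIRST(T) = { '(', ε }, FIRST(A) = { '(', ε }

A: nullable alternative(s) A → T; FOLLOW(A) = { $, '(' }
  A → T: FIRST \ {ε} = { '(' } — this is the only nullable alternative, skip
  A → (: FIRST \ {ε} = { '(' } — overlaps FOLLOW(A) on { '(' }: CONFLICT

T: nullable alternative(s) T → ε; FOLLOW(T) = { $, '(' }
  T → ε: FIRST \ {ε} = { } — this is the only nullable alternative, skip
  T → A T (: FIRST \ {ε} = { '(' } — overlaps FOLLOW(T) on { '(' }: CONFLICT

So the grammar has 2 FIRST/FOLLOW conflicts (marked CONFLICT above).

Answer: Yes. A → '(' with FOLLOW(A) on { '(' }; T → A T '(' with FOLLOW(T) on { '(' }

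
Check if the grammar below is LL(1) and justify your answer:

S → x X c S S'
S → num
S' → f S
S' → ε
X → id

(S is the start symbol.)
Relevant sets:
  FOLLOW(S') = { $, 'f' }

For S:
  PREDICT(S → x X c S S') = { 'x' }
  PREDICT(S → num) = { 'num' }
For S':
  PREDICT(S' → f S) = { 'f' }
  PREDICT(S' → ε) = { $, 'f' }
X has a single production, so nothing to check there.

Conflict found: Predict set conflict for S': { 'f' }
The grammar is NOT LL(1).

Answer: No. Predict set conflict for S': { 'f' }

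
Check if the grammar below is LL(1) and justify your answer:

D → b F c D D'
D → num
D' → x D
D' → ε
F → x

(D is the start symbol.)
A grammar is LL(1) if for each non-terminal N with multiple productions, the predict sets of those productions are pairwise disjoint, where PREDICT(N → α) = (FIRST(α) \ {ε}) ∪ (FOLLOW(N) if α ⇒* ε).

Relevant sets:
  FOLLOW(D') = { $, 'x' }

For D:
  PREDICT(D → b F c D D') = { 'b' }
  PREDICT(D → num) = { 'num' }
For D':
  PREDICT(D' → x D) = { 'x' }
  PREDICT(D' → ε) = { $, 'x' }
F has a single production, so nothing to check there.

Conflict found: Predict set conflict for D': { 'x' }
The grammar is NOT LL(1).

Answer: No. Predict set conflict for D': { 'x' }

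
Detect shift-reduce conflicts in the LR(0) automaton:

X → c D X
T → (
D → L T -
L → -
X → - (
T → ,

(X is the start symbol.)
No shift-reduce conflicts

A shift-reduce conflict occurs when an LR(0) state has both:
  - a complete (reduce) item [A → α .] (dot at the end), and
  - a shift item [B → β . c γ] (dot before a terminal).

Augment with X' → X and build the canonical LR(0) collection (I0 = CLOSURE({[X' → . X]}), then GOTO on every symbol after a dot until no new states appear). It has 13 states:
  I0: { [X → . - (], [X → . c D X], [X' → . X] }  — shift
  I1: { [X → - . (] }  — shift
  I2: { [X' → X .] }  — accept
  I3: { [D → . L T -], [L → . -], [X → c . D X] }  — shift
  I4: { [L → - .] }  — reduce
  I5: { [X → . - (], [X → . c D X], [X → c D . X] }  — shift
  I6: { [D → L . T -], [T → . (], [T → . ,] }  — shift
  I7: { [T → ( .] }  — reduce
  I8: { [T → , .] }  — reduce
  I9: { [D → L T . -] }  — shift
  I10: { [D → L T - .] }  — reduce
  I11: { [X → c D X .] }  — reduce
  I12: { [X → - ( .] }  — reduce

No state contains both a complete item and a shift item.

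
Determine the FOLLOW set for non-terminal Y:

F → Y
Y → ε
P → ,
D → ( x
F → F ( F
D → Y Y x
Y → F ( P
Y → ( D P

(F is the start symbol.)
{ $, '(', 'x' }

To compute FOLLOW(Y), find every occurrence of Y on a right-hand side N → α Y β: add FIRST(β) \ {ε}, and if β is empty or nullable also add FOLLOW(N). Iterate to a fixed point.

In F → Y: Y is at the end, add FOLLOW(F)
In D → Y Y x: Y is followed by Y x, add FIRST(Y x) \ {ε} = { '(', 'x' }
In D → Y Y x: Y is followed by x, add FIRST(x) \ {ε} = { 'x' }

The FOLLOW sets referred to above (computed the same way, to a fixed point):
  FOLLOW(F) = { $, '(' }

Taking the union: FOLLOW(Y) = { $, '(', 'x' }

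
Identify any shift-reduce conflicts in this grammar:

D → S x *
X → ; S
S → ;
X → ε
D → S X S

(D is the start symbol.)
A shift-reduce conflict occurs when an LR(0) state has both:
  - a complete (reduce) item [A → α .] (dot at the end), and
  - a shift item [B → β . c γ] (dot before a terminal).

Augment with D' → D and build the canonical LR(0) collection (I0 = CLOSURE({[D' → . D]}), then GOTO on every symbol after a dot until no new states appear). It has 10 states:
  I0: { [D → . S X S], [D → . S x *], [D' → . D], [S → . ;] }  — shift
  I1: { [S → ; .] }  — reduce
  I2: { [D' → D .] }  — accept
  I3: { [D → S . X S], [D → S . x *], [X → . ; S], [X → .] }  — shift, reduce
  I4: { [S → . ;], [X → ; . S] }  — shift
  I5: { [D → S X . S], [S → . ;] }  — shift
  I6: { [D → S x . *] }  — shift
  I7: { [D → S x * .] }  — reduce
  I8: { [D → S X S .] }  — reduce
  I9: { [X → ; S .] }  — reduce

I3 contains reduce item [X → .] and shift items [D → S . x *], [X → . ; S] — shift-reduce conflict.

Answer: Yes — I3: [X → .] vs [D → S . x *]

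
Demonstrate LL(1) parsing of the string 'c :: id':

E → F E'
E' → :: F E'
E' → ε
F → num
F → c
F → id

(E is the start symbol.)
Stack is shown with the top on the left.

Stack      Input      Action
----------------------------
E $        c :: id $  output E → F E'
F E' $     c :: id $  output F → c
c E' $     c :: id $  match 'c'
E' $       :: id $    output E' → :: F E'
:: F E' $  :: id $    match '::'
F E' $     id $       output F → id
id E' $    id $       match 'id'
E' $       $          output E' → ε
$          $          accept

The string is accepted.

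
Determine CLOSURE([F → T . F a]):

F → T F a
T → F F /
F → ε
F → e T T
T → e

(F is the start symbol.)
Start with: [F → T . F a]
  [F → T . F a] has the dot before F: add [F → . T F a], [F → .], [F → . e T T]
  [F → . T F a] has the dot before T: add [T → . F F /], [T → . e]
No further items can be added.

CLOSURE = { [F → . T F a], [F → . e T T], [F → .], [F → T . F a], [T → . F F /], [T → . e] }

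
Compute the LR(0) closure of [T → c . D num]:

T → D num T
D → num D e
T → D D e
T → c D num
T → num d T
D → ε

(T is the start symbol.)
{ [D → . num D e], [D → .], [T → c . D num] }

Start with: [T → c . D num]
  [T → c . D num] has the dot before D: add [D → . num D e], [D → .]
No further items can be added.

CLOSURE = { [D → . num D e], [D → .], [T → c . D num] }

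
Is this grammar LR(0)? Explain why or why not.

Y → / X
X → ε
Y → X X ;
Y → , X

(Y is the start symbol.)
A grammar is LR(0) if no state in the canonical LR(0) collection has:
  - both a shift item (dot before a terminal) and a complete item (shift-reduce conflict), or
  - two or more complete items (reduce-reduce conflict; the accept item [Y' → Y .] counts as a complete item here).

Augment with Y' → Y and build the canonical LR(0) collection (I0 = CLOSURE({[Y' → . Y]}), then GOTO on every symbol after a dot until no new states appear). It has 9 states:
  I0: { [X → .], [Y → . , X], [Y → . / X], [Y → . X X ;], [Y' → . Y] }  — shift, reduce
  I1: { [X → .], [Y → , . X] }  — reduce
  I2: { [X → .], [Y → / . X] }  — reduce
  I3: { [X → .], [Y → X . X ;] }  — reduce
  I4: { [Y' → Y .] }  — accept
  I5: { [Y → X X . ;] }  — shift
  I6: { [Y → X X ; .] }  — reduce
  I7: { [Y → / X .] }  — reduce
  I8: { [Y → , X .] }  — reduce

Conflict in state I0:
  Shift-reduce conflict between [X → .] and [Y → . , X]
So the grammar is NOT LR(0).

Answer: No. Shift-reduce conflict between [X → .] and [Y → . , X]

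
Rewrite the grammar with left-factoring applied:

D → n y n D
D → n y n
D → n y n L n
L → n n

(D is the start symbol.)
Left-factoring transforms A → αβ₁ | αβ₂ into A → αA' and A' → β₁ | β₂
(α is the longest common prefix among the alternatives). Repeat until
no nonterminal has two alternatives with a common prefix.

Round 1: D has alternatives sharing prefix 'n y n'. Introduce D': D → n y n D'
  Add: D' → D
  Add: D' → ε
  Add: D' → L n

No remaining common prefixes — done.

Resulting grammar:
D → n y n D'
D' → D
D' → ε
D' → L n
L → n n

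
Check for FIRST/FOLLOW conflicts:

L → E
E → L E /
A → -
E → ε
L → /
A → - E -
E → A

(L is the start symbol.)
Yes. L → '/' with FOLLOW(L) on { '/' }; E → L E '/' with FOLLOW(E) on { '-', '/' }; E → A with FOLLOW(E) on { '-' }

A FIRST/FOLLOW conflict occurs when a non-terminal N has a nullable alternative N → β (β ⇒* ε) and another alternative N → α with FIRST(α) ∩ FOLLOW(N) ≠ ∅: on such a lookahead the parser cannot decide between expanding α and letting N vanish via β.

Nullable non-terminals: E, L.
FIRST sets used below: FIRST(L) = { '-', '/', ε }, FIRST(E) = { '-', '/', ε }, FIRST(A) = { '-' }

E: nullable alternative(s) E → ε; FOLLOW(E) = { $, '-', '/' }
  E → L E /: FIRST \ {ε} = { '-', '/' } — overlaps FOLLOW(E) on { '-', '/' }: CONFLICT
  E → ε: FIRST \ {ε} = { } — this is the only nullable alternative, skip
  E → A: FIRST \ {ε} = { '-' } — overlaps FOLLOW(E) on { '-' }: CONFLICT

L: nullable alternative(s) L → E; FOLLOW(L) = { $, '-', '/' }
  L → E: FIRST \ {ε} = { '-', '/' } — this is the only nullable alternative, skip
  L → /: FIRST \ {ε} = { '/' } — overlaps FOLLOW(L) on { '/' }: CONFLICT

A has no nullable alternative, so no FIRST/FOLLOW check is needed there.

So the grammar has 3 FIRST/FOLLOW conflicts (marked CONFLICT above).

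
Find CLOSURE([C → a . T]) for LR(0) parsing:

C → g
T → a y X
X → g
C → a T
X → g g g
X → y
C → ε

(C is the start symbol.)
To compute CLOSURE, for each item [A → α.Bβ] where B is a non-terminal, add [B → .γ] for all productions B → γ; repeat for the newly added items until nothing changes.

Start with: [C → a . T]
  [C → a . T] has the dot before T: add [T → . a y X]
No further items can be added.

CLOSURE = { [C → a . T], [T → . a y X] }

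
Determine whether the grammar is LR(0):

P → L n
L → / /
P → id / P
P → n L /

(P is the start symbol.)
Augment with P' → P and build the canonical LR(0) collection (I0 = CLOSURE({[P' → . P]}), then GOTO on every symbol after a dot until no new states appear). It has 12 states:
  I0: { [L → . / /], [P → . L n], [P → . id / P], [P → . n L /], [P' → . P] }  — shift
  I1: { [L → / . /] }  — shift
  I2: { [P → L . n] }  — shift
  I3: { [P' → P .] }  — accept
  I4: { [P → id . / P] }  — shift
  I5: { [L → . / /], [P → n . L /] }  — shift
  I6: { [P → n L . /] }  — shift
  I7: { [P → n L / .] }  — reduce
  I8: { [L → . / /], [P → . L n], [P → . id / P], [P → . n L /], [P → id / . P] }  — shift
  I9: { [P → id / P .] }  — reduce
  I10: { [P → L n .] }  — reduce
  I11: { [L → / / .] }  — reduce

Every state is either a pure shift/goto state or contains exactly one complete item and nothing to shift — no conflicts. The grammar is LR(0).

Answer: Yes, the grammar is LR(0)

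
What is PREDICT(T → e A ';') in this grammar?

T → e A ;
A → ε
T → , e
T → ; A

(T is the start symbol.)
{ 'e' }

PREDICT(T → e A ';') = (FIRST(RHS) \ {ε}) ∪ (FOLLOW(T) if ε ∈ FIRST(RHS), i.e. RHS ⇒* ε)
FIRST(e A ';') = { 'e' }
ε ∉ FIRST(e A ';'), so FOLLOW(T) is not added.
PREDICT(T → e A ';') = { 'e' }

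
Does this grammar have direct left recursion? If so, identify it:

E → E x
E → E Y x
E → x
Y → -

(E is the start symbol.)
Yes, E is left-recursive

Direct left recursion occurs when N → N α for some non-terminal N (the right-hand side begins with the left-hand side itself).

E → E x: LEFT RECURSIVE (starts with E)
E → E Y x: LEFT RECURSIVE (starts with E)
E → x: starts with x
Y → -: starts with '-'

The grammar has direct left recursion on: E.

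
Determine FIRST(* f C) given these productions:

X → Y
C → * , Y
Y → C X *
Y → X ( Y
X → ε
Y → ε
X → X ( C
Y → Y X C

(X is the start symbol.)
{ '*' }

To compute FIRST(* f C), process the symbols left to right:
Symbol * is a terminal. Add '*' and stop.
FIRST(* f C) = { '*' }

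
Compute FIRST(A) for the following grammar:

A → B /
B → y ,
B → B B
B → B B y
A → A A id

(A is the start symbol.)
{ 'y' }

FIRST sets of the other non-terminals involved (by the same procedure, iterated to a fixed point):
  FIRST(B) = { 'y' }

From A → B /:
  - B is a non-terminal: add FIRST(B) \ {ε} = { 'y' }
    B is not nullable, so stop
From A → A A id:
  - A is the symbol being defined: contributes nothing new
    A is not nullable, so stop

Collecting: FIRST(A) = { 'y' }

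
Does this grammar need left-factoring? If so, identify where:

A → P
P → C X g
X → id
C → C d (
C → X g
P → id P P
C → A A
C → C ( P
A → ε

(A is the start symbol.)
Left-factoring is needed when two productions for the same non-terminal
share a common prefix on the right-hand side.

Productions for A:
  A → P
  A → ε
Productions for P:
  P → C X g
  P → id P P
Productions for C:
  C → C d (
  C → X g
  C → A A
  C → C ( P

Found common prefix 'C' in productions for C

Answer: Yes, C has productions with common prefix 'C'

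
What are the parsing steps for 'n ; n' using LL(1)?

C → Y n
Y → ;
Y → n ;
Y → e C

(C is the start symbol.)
LL(1) parsing maintains a stack (initially the start symbol over $) and the input. At each step: if the stack top is a terminal, match it against the current input token; if it is a non-terminal N, replace it with the RHS of M[N, lookahead] (the unique production whose predict set contains the lookahead).

Stack is shown with the top on the left.

Stack    Input    Action
------------------------
C $      n ; n $  output C → Y n
Y n $    n ; n $  output Y → n ;
n ; n $  n ; n $  match 'n'
; n $    ; n $    match ';'
n $      n $      match 'n'
$        $        accept

The string is accepted.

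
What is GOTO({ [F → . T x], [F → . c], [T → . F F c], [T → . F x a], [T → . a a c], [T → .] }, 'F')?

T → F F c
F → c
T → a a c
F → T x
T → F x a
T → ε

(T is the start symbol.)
GOTO(I, 'F') = CLOSURE({ [A → αX.β] : [A → α.Xβ] ∈ I, X = 'F' })

Items with dot before 'F', with the dot advanced:
  [T → . F F c] → [T → F . F c]
  [T → . F x a] → [T → F . x a]
Closure of the advanced items:
  [T → F . F c] has the dot before F: add [F → . c], [F → . T x]
  [F → . T x] has the dot before T: add [T → . F F c], [T → . a a c], [T → . F x a], [T → .]

GOTO = { [F → . T x], [F → . c], [T → . F F c], [T → . F x a], [T → . a a c], [T → .], [T → F . F c], [T → F . x a] }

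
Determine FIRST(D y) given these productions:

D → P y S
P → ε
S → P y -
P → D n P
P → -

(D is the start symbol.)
FIRST sets of the non-terminals involved (from the grammar, by fixed-point iteration):
  FIRST(D) = { '-', 'y' }

To compute FIRST(D y), process the symbols left to right:
Symbol D is a non-terminal. Add FIRST(D) \ {ε} = { '-', 'y' }
D is not nullable (ε ∉ FIRST(D)), so stop here.
FIRST(D y) = { '-', 'y' }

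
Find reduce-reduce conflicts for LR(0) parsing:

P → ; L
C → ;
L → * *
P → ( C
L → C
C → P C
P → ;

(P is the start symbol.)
A reduce-reduce conflict occurs when an LR(0) state has two complete items [A → α .] and [B → β .] — both call for a reduction, and with no lookahead the parser cannot choose between them.

Augment with P' → P and build the canonical LR(0) collection (I0 = CLOSURE({[P' → . P]}), then GOTO on every symbol after a dot until no new states appear). It has 12 states:
  I0: { [P → . ( C], [P → . ; L], [P → . ;], [P' → . P] }  — shift
  I1: { [C → . ;], [C → . P C], [P → ( . C], [P → . ( C], [P → . ; L], [P → . ;] }  — shift
  I2: { [C → . ;], [C → . P C], [L → . * *], [L → . C], [P → . ( C], [P → . ; L], [P → . ;], [P → ; . L], [P → ; .] }  — shift, reduce
  I3: { [P' → P .] }  — accept
  I4: { [L → * . *] }  — shift
  I5: { [C → . ;], [C → . P C], [C → ; .], [L → . * *], [L → . C], [P → . ( C], [P → . ; L], [P → . ;], [P → ; . L], [P → ; .] }  — shift, 2 reduces
  I6: { [L → C .] }  — reduce
  I7: { [P → ; L .] }  — reduce
  I8: { [C → . ;], [C → . P C], [C → P . C], [P → . ( C], [P → . ; L], [P → . ;] }  — shift
  I9: { [C → P C .] }  — reduce
  I10: { [L → * * .] }  — reduce
  I11: { [P → ( C .] }  — reduce

I5 contains complete items [C → ; .], [P → ; .] — reduce-reduce conflict.

Answer: Yes — I5: [C → ; .] vs [P → ; .]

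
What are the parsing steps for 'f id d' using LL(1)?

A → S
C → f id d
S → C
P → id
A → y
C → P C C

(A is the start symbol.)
LL(1) parsing maintains a stack (initially the start symbol over $) and the input. At each step: if the stack top is a terminal, match it against the current input token; if it is a non-terminal N, replace it with the RHS of M[N, lookahead] (the unique production whose predict set contains the lookahead).

Stack is shown with the top on the left.

Stack     Input     Action
--------------------------
A $       f id d $  output A → S
S $       f id d $  output S → C
C $       f id d $  output C → f id d
f id d $  f id d $  match 'f'
id d $    id d $    match 'id'
d $       d $       match 'd'
$         $         accept

The string is accepted.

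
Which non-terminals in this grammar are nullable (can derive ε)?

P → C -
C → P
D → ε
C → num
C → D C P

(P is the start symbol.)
A non-terminal is nullable if it can derive ε (the empty string): either it has an ε-production, or it has a production whose right-hand side consists entirely of nullable non-terminals.

ε-productions: D → ε
So D is immediately nullable.
No further non-terminal can be added: every production for the remaining non-terminals contains a terminal or a non-nullable non-terminal.
Nullable = { 'D' }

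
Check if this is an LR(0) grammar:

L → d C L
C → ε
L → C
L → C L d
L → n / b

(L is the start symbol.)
Augment with L' → L and build the canonical LR(0) collection (I0 = CLOSURE({[L' → . L]}), then GOTO on every symbol after a dot until no new states appear). It has 11 states:
  I0: { [C → .], [L → . C L d], [L → . C], [L → . d C L], [L → . n / b], [L' → . L] }  — shift, reduce
  I1: { [C → .], [L → . C L d], [L → . C], [L → . d C L], [L → . n / b], [L → C . L d], [L → C .] }  — shift, 2 reduces
  I2: { [L' → L .] }  — accept
  I3: { [C → .], [L → d . C L] }  — reduce
  I4: { [L → n . / b] }  — shift
  I5: { [L → n / . b] }  — shift
  I6: { [L → n / b .] }  — reduce
  I7: { [C → .], [L → . C L d], [L → . C], [L → . d C L], [L → . n / b], [L → d C . L] }  — shift, reduce
  I8: { [L → d C L .] }  — reduce
  I9: { [L → C L . d] }  — shift
  I10: { [L → C L d .] }  — reduce

Conflict in state I0:
  Shift-reduce conflict between [C → .] and [L → . d C L]
So the grammar is NOT LR(0).

Answer: No. Shift-reduce conflict between [C → .] and [L → . d C L]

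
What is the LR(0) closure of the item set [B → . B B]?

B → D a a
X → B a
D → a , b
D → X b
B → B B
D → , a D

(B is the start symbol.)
{ [B → . B B], [B → . D a a], [D → . , a D], [D → . X b], [D → . a , b], [X → . B a] }

To compute CLOSURE, for each item [A → α.Bβ] where B is a non-terminal, add [B → .γ] for all productions B → γ; repeat for the newly added items until nothing changes.

Start with: [B → . B B]
  [B → . B B] has the dot before B: add [B → . D a a]
  [B → . D a a] has the dot before D: add [D → . a , b], [D → . X b], [D → . , a D]
  [D → . X b] has the dot before X: add [X → . B a]
No further items can be added.

CLOSURE = { [B → . B B], [B → . D a a], [D → . , a D], [D → . X b], [D → . a , b], [X → . B a] }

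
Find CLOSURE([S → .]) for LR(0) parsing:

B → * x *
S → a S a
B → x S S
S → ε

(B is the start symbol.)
{ [S → .] }

Start with: [S → .]
The dot is at the end, so nothing is added.

CLOSURE = { [S → .] }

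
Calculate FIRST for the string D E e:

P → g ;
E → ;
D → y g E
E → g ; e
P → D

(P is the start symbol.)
FIRST sets of the non-terminals involved (from the grammar, by fixed-point iteration):
  FIRST(D) = { 'y' }

To compute FIRST(D E e), process the symbols left to right:
Symbol D is a non-terminal. Add FIRST(D) \ {ε} = { 'y' }
D is not nullable (ε ∉ FIRST(D)), so stop here.
FIRST(D E e) = { 'y' }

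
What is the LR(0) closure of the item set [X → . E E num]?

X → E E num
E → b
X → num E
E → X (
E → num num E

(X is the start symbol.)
{ [E → . X (], [E → . b], [E → . num num E], [X → . E E num], [X → . num E] }

Start with: [X → . E E num]
  [X → . E E num] has the dot before E: add [E → . b], [E → . X (], [E → . num num E]
  [E → . X (] has the dot before X: add [X → . num E]
No further items can be added.

CLOSURE = { [E → . X (], [E → . b], [E → . num num E], [X → . E E num], [X → . num E] }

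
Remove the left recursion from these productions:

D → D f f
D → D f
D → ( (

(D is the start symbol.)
D is directly left-recursive. The standard transformation for
  A → A α₁ | ... | A α_m | β₁ | ... | β_n
is
  A  → β₁ A' | ... | β_n A'
  A' → α₁ A' | ... | α_m A' | ε

D → ( ( becomes D → ( ( D'
D → D f f becomes D' → f f D'
D → D f becomes D' → f D'
Add D' → ε

Resulting grammar:
D → ( ( D'
D' → f f D'
D' → f D'
D' → ε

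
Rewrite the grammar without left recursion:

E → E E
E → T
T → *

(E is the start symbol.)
E is directly left-recursive. The standard transformation for
  A → A α₁ | ... | A α_m | β₁ | ... | β_n
is
  A  → β₁ A' | ... | β_n A'
  A' → α₁ A' | ... | α_m A' | ε

E → T becomes E → T E'
E → E E becomes E' → E E'
Add E' → ε

Productions for other non-terminals are unchanged:
  T → *

Resulting grammar:
E → T E'
E' → E E'
E' → ε
T → *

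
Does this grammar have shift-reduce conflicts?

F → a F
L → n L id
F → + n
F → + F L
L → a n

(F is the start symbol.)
A shift-reduce conflict occurs when an LR(0) state has both:
  - a complete (reduce) item [A → α .] (dot at the end), and
  - a shift item [B → β . c γ] (dot before a terminal).

Augment with F' → F and build the canonical LR(0) collection (I0 = CLOSURE({[F' → . F]}), then GOTO on every symbol after a dot until no new states appear). It has 13 states:
  I0: { [F → . + F L], [F → . + n], [F → . a F], [F' → . F] }  — shift
  I1: { [F → + . F L], [F → + . n], [F → . + F L], [F → . + n], [F → . a F] }  — shift
  I2: { [F' → F .] }  — accept
  I3: { [F → . + F L], [F → . + n], [F → . a F], [F → a . F] }  — shift
  I4: { [F → a F .] }  — reduce
  I5: { [F → + F . L], [L → . a n], [L → . n L id] }  — shift
  I6: { [F → + n .] }  — reduce
  I7: { [F → + F L .] }  — reduce
  I8: { [L → a . n] }  — shift
  I9: { [L → . a n], [L → . n L id], [L → n . L id] }  — shift
  I10: { [L → n L . id] }  — shift
  I11: { [L → n L id .] }  — reduce
  I12: { [L → a n .] }  — reduce

No state contains both a complete item and a shift item.

Answer: No shift-reduce conflicts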